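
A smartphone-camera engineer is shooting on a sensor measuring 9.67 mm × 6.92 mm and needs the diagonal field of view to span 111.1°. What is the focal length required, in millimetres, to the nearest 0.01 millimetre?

4.08 mm

Sensor diagonal = √(9.67² + 6.92²) = √141.3953 ≈ 11.8910 mm.
From α = 2·arctan(d/2f) we get f = d / (2·tan(α/2)).
With d = 11.8910 mm and α/2 = 55.55°, tan(α/2) ≈ 1.45773, so f ≈ 11.8910 / 2.91547 ≈ 4.0786 mm.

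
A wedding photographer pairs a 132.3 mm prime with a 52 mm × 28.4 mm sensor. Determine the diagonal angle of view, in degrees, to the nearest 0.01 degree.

25.24°

Sensor diagonal = √(52² + 28.4²) = √3510.5600 ≈ 59.2500 mm.
Angle of view α = 2·arctan(d/2f) with d = 59.2500 mm and f = 132.3 mm.
d/2f = 0.22392; arctan(0.22392) ≈ 12.6216°, so α ≈ 25.2433°.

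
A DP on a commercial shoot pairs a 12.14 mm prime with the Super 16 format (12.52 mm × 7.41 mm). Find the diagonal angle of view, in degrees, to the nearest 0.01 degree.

61.86°

Sensor diagonal = √(12.52² + 7.41²) = √211.6585 ≈ 14.5485 mm.
Angle of view α = 2·arctan(d/2f) with d = 14.5485 mm and f = 12.14 mm.
d/2f = 0.59920; arctan(0.59920) ≈ 30.9299°, so α ≈ 61.8598°.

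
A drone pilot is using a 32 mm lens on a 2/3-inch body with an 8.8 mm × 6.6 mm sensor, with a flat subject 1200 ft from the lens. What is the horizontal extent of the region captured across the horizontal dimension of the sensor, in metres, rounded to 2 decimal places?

dₒ: 1200 ft × 304.8 mm/ft = 365759.99 mm.
Similar triangles through the lens centre give W/dₒ = w/dᵢ; with 1/f = 1/dₒ + 1/dᵢ this gives W = w·(dₒ − f)/f.
W = 8.8 mm × (365760 − 32) / 32 = 8.8 × 11428.9996 ≈ 100575.197 mm = 100.575 m.

100.58 m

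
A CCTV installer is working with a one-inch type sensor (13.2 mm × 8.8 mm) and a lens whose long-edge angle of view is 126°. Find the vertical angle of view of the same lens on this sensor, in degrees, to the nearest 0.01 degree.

From the long-edge AOV: f = 13.2 / (2·tan(63°)) = 13.2 / 3.92522 ≈ 3.3629 mm.
Vertical AOV = 2·arctan(8.8 / (2 × 3.3629)) = 2·arctan(1.30841) ≈ 105.2195°.

105.22°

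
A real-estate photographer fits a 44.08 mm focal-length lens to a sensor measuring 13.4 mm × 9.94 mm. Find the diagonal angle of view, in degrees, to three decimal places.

Sensor diagonal = √(13.4² + 9.94²) = √278.3636 ≈ 16.6842 mm.
Angle of view α = 2·arctan(d/2f) with d = 16.6842 mm and f = 44.08 mm.
d/2f = 0.18925; arctan(0.18925) ≈ 10.7165°, so α ≈ 21.4329°.

21.433°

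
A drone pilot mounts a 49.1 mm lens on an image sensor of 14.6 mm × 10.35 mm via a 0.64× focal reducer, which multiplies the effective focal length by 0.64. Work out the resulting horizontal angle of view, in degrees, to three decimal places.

26.156°

Effective focal length f = 49.1 × 0.64 = 31.424 mm.
α = 2·arctan(14.6 / (2 × 31.424)) = 2·arctan(0.23231) ≈ 26.1564°.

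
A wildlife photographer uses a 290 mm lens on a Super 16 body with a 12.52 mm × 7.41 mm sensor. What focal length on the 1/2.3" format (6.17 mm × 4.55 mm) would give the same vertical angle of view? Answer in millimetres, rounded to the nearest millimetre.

178 mm

Equal angle of view means equal height/f ratio, so f₂ = f₁ · (height₂/height₁) = 290 × 4.55/7.41.
f₂ = 290 × 0.61404 ≈ 178.070 mm.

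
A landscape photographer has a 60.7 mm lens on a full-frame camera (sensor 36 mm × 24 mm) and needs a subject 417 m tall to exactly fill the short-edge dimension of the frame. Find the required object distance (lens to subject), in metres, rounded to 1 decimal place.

W: 417 m = 417000 mm.
Magnification m = h/W = dᵢ/dₒ; combined with 1/f = 1/dₒ + 1/dᵢ this gives dₒ = f·(1 + W/h).
dₒ = 60.7 mm × (1 + 417000/24) = 60.7 × 17376.0000 ≈ 1054723.200 mm = 1054.72 m.

1054.7 m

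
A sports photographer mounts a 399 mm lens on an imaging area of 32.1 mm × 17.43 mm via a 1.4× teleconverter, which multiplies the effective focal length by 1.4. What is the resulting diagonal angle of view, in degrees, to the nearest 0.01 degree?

Effective focal length f = 399 × 1.4 = 558.6 mm.
Sensor diagonal = √(32.1² + 17.43²) = √1334.2149 ≈ 36.5269 mm.
α = 2·arctan(36.527 / (2 × 558.6)) = 2·arctan(0.03270) ≈ 3.7452°.

3.75°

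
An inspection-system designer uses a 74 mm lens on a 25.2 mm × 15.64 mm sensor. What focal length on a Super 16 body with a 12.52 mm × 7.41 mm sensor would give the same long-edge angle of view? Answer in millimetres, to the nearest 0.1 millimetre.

36.8 mm

Equal angle of view means equal width/f ratio, so f₂ = f₁ · (width₂/width₁) = 74 × 12.52/25.2.
f₂ = 74 × 0.49683 ≈ 36.765 mm.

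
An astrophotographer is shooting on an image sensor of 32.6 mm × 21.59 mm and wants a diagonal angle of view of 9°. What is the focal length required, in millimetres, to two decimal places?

Sensor diagonal = √(32.6² + 21.59²) = √1528.8881 ≈ 39.1010 mm.
From α = 2·arctan(d/2f) we get f = d / (2·tan(α/2)).
With d = 39.1010 mm and α/2 = 4.5°, tan(α/2) ≈ 0.07870, so f ≈ 39.1010 / 0.15740 ≈ 248.4126 mm.

248.41 mm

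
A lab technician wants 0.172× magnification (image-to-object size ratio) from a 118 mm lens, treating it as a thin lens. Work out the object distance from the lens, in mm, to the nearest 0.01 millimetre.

804.05 mm

With m = dᵢ/dₒ and 1/f = 1/dₒ + 1/dᵢ, substituting dᵢ = m·dₒ gives 1/f = (1 + 1/m)/dₒ, hence dₒ = f·(1 + 1/m).
dₒ = 118 × (1 + 1/0.172) = 118 × 6.81395 ≈ 804.047 mm.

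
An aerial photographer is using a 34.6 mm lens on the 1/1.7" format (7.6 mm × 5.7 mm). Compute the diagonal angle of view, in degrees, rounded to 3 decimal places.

15.634°

Sensor diagonal = √(7.6² + 5.7²) = √90.2500 ≈ 9.5000 mm.
Angle of view α = 2·arctan(d/2f) with d = 9.5000 mm and f = 34.6 mm.
d/2f = 0.13728; arctan(0.13728) ≈ 7.8169°, so α ≈ 15.6338°.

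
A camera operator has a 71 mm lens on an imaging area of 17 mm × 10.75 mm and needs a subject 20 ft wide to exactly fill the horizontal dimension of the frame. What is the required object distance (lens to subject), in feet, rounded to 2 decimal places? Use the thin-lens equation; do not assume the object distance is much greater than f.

83.76 ft

W: 20 ft × 304.8 mm/ft = 6096.00 mm.
Magnification m = w/W = dᵢ/dₒ; combined with 1/f = 1/dₒ + 1/dᵢ this gives dₒ = f·(1 + W/w).
dₒ = 71 mm × (1 + 6096/17) = 71 × 359.5882 ≈ 25530.764 mm = 25530.764/304.8 ft = 83.7624 ft.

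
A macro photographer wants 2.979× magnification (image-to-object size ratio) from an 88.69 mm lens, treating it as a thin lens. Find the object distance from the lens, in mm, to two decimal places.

With m = dᵢ/dₒ and 1/f = 1/dₒ + 1/dᵢ, substituting dᵢ = m·dₒ gives 1/f = (1 + 1/m)/dₒ, hence dₒ = f·(1 + 1/m).
dₒ = 88.69 × (1 + 1/2.979) = 88.69 × 1.33568 ≈ 118.462 mm.

118.46 mm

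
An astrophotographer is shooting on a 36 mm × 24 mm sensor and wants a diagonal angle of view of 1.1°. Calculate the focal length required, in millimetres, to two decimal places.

2253.56 mm

Sensor diagonal = √(36² + 24²) = √1872.0000 ≈ 43.2666 mm.
From α = 2·arctan(d/2f) we get f = d / (2·tan(α/2)).
With d = 43.2666 mm and α/2 = 0.55°, tan(α/2) ≈ 0.00960, so f ≈ 43.2666 / 0.01920 ≈ 2253.5621 mm.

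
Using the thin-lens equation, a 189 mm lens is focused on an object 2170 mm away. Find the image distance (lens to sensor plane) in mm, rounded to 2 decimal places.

1/dᵢ = 1/f − 1/dₒ = 1/189 − 1/2170 = 0.0048302 mm⁻¹.
dᵢ = 1/0.0048302 ≈ 207.0318 mm.

207.03 mm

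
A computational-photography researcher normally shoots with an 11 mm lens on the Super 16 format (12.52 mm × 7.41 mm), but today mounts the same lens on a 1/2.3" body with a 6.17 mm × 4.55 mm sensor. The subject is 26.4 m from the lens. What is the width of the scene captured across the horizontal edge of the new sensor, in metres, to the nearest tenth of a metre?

The focal length stays 11 mm; the relevant sensor dimension is now w = 6.17 mm. Object distance dₒ = 26.4 m = 26400 mm.
Thin-lens field width W = w·(dₒ − f)/f = 6.17 × (26400 − 11)/11 ≈ 14801.830 mm = 14.8018 m.

14.8 m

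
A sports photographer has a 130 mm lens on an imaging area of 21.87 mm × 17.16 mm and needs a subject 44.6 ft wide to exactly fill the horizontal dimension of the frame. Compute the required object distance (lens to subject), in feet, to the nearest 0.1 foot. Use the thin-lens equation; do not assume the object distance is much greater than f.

W: 44.6 ft × 304.8 mm/ft = 13594.08 mm.
Magnification m = w/W = dᵢ/dₒ; combined with 1/f = 1/dₒ + 1/dᵢ this gives dₒ = f·(1 + W/w).
dₒ = 130 mm × (1 + 13594.1/21.87) = 130 × 622.5857 ≈ 80936.143 mm = 80936.143/304.8 ft = 265.539 ft.

265.5 ft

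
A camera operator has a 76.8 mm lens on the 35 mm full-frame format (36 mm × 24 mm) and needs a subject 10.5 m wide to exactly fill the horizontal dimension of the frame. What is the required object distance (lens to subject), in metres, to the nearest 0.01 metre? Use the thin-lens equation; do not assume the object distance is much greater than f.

22.48 m

W: 10.5 m = 10500 mm.
Magnification m = w/W = dᵢ/dₒ; combined with 1/f = 1/dₒ + 1/dᵢ this gives dₒ = f·(1 + W/w).
dₒ = 76.8 mm × (1 + 10500/36) = 76.8 × 292.6667 ≈ 22476.800 mm = 22.4768 m.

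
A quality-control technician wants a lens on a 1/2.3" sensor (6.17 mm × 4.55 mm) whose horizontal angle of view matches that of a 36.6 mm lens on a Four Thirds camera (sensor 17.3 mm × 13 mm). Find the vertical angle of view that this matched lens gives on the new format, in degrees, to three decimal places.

Equal horizontal AOV ⇒ f₂ = f₁ · 6.17/17.3 = 36.6 × 0.35665 ≈ 13.0533 mm.
Vertical AOV on the new format = 2·arctan(4.55 / (2 × 13.0533)) = 2·arctan(0.17429) ≈ 19.7730°.

19.773°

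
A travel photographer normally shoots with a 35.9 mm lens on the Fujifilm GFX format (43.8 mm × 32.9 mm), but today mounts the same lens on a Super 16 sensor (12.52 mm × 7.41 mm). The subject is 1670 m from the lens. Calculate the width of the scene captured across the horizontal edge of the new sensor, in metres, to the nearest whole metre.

The focal length stays 35.9 mm; the relevant sensor dimension is now w = 12.52 mm. Object distance dₒ = 1670 m = 1.67e+06 mm.
Thin-lens field width W = w·(dₒ − f)/f = 12.52 × (1.67e+06 − 35.9)/35.9 ≈ 582394.165 mm = 582.394 m.

582 m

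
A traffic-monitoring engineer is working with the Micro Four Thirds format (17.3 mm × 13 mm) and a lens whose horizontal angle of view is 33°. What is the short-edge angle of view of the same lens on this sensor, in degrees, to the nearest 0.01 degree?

From the horizontal AOV: f = 17.3 / (2·tan(16.5°)) = 17.3 / 0.59243 ≈ 29.2019 mm.
Short-edge AOV = 2·arctan(13 / (2 × 29.2019)) = 2·arctan(0.22259) ≈ 25.0976°.

25.10°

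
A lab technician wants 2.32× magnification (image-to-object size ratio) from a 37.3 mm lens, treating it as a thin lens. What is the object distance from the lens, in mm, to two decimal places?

53.38 mm

With m = dᵢ/dₒ and 1/f = 1/dₒ + 1/dᵢ, substituting dᵢ = m·dₒ gives 1/f = (1 + 1/m)/dₒ, hence dₒ = f·(1 + 1/m).
dₒ = 37.3 × (1 + 1/2.32) = 37.3 × 1.43103 ≈ 53.378 mm.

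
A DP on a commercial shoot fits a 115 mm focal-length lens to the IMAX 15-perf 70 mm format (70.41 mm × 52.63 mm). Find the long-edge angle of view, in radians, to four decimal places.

0.5941 rad

Angle of view α = 2·arctan(w/2f) with w = 70.41 mm and f = 115 mm.
w/2f = 0.30613; arctan(0.30613) ≈ 0.2971 rad, so α ≈ 0.5941 rad.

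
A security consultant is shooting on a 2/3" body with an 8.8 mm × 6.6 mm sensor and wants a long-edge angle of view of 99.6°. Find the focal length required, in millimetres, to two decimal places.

3.72 mm

From α = 2·arctan(w/2f) we get f = w / (2·tan(α/2)).
With w = 8.8 mm and α/2 = 49.8°, tan(α/2) ≈ 1.18334, so f ≈ 8.8 / 2.36668 ≈ 3.7183 mm.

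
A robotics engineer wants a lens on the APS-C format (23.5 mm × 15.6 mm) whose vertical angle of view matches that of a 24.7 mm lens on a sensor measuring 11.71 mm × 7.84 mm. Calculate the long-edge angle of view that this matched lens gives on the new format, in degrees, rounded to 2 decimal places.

Equal vertical AOV ⇒ f₂ = f₁ · 15.6/7.84 = 24.7 × 1.98980 ≈ 49.1480 mm.
Long-edge AOV on the new format = 2·arctan(23.5 / (2 × 49.1480)) = 2·arctan(0.23907) ≈ 26.8911°.

26.89°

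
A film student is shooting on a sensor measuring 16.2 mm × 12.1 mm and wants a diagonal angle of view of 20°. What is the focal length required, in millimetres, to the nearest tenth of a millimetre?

Sensor diagonal = √(16.2² + 12.1²) = √408.8500 ≈ 20.2200 mm.
From α = 2·arctan(d/2f) we get f = d / (2·tan(α/2)).
With d = 20.2200 mm and α/2 = 10°, tan(α/2) ≈ 0.17633, so f ≈ 20.2200 / 0.35265 ≈ 57.3368 mm.

57.3 mm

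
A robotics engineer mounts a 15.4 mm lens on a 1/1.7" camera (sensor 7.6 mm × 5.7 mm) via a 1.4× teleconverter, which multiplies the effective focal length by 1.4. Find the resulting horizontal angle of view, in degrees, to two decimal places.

Effective focal length f = 15.4 × 1.4 = 21.56 mm.
α = 2·arctan(7.6 / (2 × 21.56)) = 2·arctan(0.17625) ≈ 19.9917°.

19.99°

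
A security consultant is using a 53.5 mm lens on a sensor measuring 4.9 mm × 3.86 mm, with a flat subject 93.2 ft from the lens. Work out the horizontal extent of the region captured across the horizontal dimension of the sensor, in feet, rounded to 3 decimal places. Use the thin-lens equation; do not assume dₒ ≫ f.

8.520 ft

dₒ: 93.2 ft × 304.8 mm/ft = 28407.36 mm.
Similar triangles through the lens centre give W/dₒ = w/dᵢ; with 1/f = 1/dₒ + 1/dᵢ this gives W = w·(dₒ − f)/f.
W = 4.9 mm × (28407.4 − 53.5) / 53.5 = 4.9 × 529.9787 ≈ 2596.896 mm = 2596.896/304.8 ft = 8.52 ft.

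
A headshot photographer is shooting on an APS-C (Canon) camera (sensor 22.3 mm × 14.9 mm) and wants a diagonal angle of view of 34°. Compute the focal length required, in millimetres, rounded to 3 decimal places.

Sensor diagonal = √(22.3² + 14.9²) = √719.3000 ≈ 26.8198 mm.
From α = 2·arctan(d/2f) we get f = d / (2·tan(α/2)).
With d = 26.8198 mm and α/2 = 17°, tan(α/2) ≈ 0.30573, so f ≈ 26.8198 / 0.61146 ≈ 43.8618 mm.

43.862 mm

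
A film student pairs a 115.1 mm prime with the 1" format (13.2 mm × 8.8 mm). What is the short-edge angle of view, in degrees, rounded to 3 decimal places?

4.378°

Angle of view α = 2·arctan(h/2f) with h = 8.8 mm and f = 115.1 mm.
h/2f = 0.03823; arctan(0.03823) ≈ 2.1892°, so α ≈ 4.3784°.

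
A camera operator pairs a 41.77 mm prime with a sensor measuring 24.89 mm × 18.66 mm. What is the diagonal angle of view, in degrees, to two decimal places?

Sensor diagonal = √(24.89² + 18.66²) = √967.7077 ≈ 31.1080 mm.
Angle of view α = 2·arctan(d/2f) with d = 31.1080 mm and f = 41.77 mm.
d/2f = 0.37237; arctan(0.37237) ≈ 20.4239°, so α ≈ 40.8479°.

40.85°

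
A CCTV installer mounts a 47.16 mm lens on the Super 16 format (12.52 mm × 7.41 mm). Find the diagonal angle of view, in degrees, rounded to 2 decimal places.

17.54°

Sensor diagonal = √(12.52² + 7.41²) = √211.6585 ≈ 14.5485 mm.
Angle of view α = 2·arctan(d/2f) with d = 14.5485 mm and f = 47.16 mm.
d/2f = 0.15425; arctan(0.15425) ≈ 8.7685°, so α ≈ 17.5371°.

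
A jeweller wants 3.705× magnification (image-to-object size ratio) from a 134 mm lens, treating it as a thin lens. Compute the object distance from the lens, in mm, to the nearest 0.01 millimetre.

With m = dᵢ/dₒ and 1/f = 1/dₒ + 1/dᵢ, substituting dᵢ = m·dₒ gives 1/f = (1 + 1/m)/dₒ, hence dₒ = f·(1 + 1/m).
dₒ = 134 × (1 + 1/3.705) = 134 × 1.26991 ≈ 170.167 mm.

170.17 mm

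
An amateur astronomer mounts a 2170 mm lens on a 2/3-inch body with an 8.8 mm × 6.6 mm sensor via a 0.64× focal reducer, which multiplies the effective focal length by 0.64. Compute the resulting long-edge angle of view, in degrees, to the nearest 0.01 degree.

0.36°

Effective focal length f = 2170 × 0.64 = 1388.8 mm.
α = 2·arctan(8.8 / (2 × 1388.8)) = 2·arctan(0.00317) ≈ 0.3630°.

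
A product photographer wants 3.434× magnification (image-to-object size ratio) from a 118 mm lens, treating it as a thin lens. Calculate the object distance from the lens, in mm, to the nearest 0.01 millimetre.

152.36 mm

With m = dᵢ/dₒ and 1/f = 1/dₒ + 1/dᵢ, substituting dᵢ = m·dₒ gives 1/f = (1 + 1/m)/dₒ, hence dₒ = f·(1 + 1/m).
dₒ = 118 × (1 + 1/3.434) = 118 × 1.29121 ≈ 152.362 mm.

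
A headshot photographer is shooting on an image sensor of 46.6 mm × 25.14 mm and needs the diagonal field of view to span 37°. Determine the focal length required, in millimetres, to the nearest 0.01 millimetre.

79.12 mm

Sensor diagonal = √(46.6² + 25.14²) = √2803.5796 ≈ 52.9488 mm.
From α = 2·arctan(d/2f) we get f = d / (2·tan(α/2)).
With d = 52.9488 mm and α/2 = 18.5°, tan(α/2) ≈ 0.33460, so f ≈ 52.9488 / 0.66919 ≈ 79.1237 mm.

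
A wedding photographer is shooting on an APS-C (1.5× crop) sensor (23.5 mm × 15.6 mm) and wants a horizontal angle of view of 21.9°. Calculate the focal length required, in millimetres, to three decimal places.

From α = 2·arctan(w/2f) we get f = w / (2·tan(α/2)).
With w = 23.5 mm and α/2 = 10.95°, tan(α/2) ≈ 0.19347, so f ≈ 23.5 / 0.38695 ≈ 60.7314 mm.

60.731 mm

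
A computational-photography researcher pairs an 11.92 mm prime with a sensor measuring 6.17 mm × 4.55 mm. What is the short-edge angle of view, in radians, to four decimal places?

Angle of view α = 2·arctan(h/2f) with h = 4.55 mm and f = 11.92 mm.
h/2f = 0.19086; arctan(0.19086) ≈ 0.1886 rad, so α ≈ 0.3772 rad.

0.3772 rad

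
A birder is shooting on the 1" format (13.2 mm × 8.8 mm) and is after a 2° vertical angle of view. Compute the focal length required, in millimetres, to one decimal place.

From α = 2·arctan(h/2f) we get f = h / (2·tan(α/2)).
With h = 8.8 mm and α/2 = 1°, tan(α/2) ≈ 0.01746, so f ≈ 8.8 / 0.03491 ≈ 252.0758 mm.

252.1 mm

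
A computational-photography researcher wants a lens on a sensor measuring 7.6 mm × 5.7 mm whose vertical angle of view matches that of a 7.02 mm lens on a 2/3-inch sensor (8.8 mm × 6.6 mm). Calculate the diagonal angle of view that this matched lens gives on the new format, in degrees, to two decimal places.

76.16°

Equal vertical AOV ⇒ f₂ = f₁ · 5.7/6.6 = 7.02 × 0.86364 ≈ 6.0627 mm.
Sensor diagonal = √(7.6² + 5.7²) = √90.2500 ≈ 9.5000 mm.
Diagonal AOV on the new format = 2·arctan(9.5000 / (2 × 6.0627)) = 2·arctan(0.78348) ≈ 76.1557°.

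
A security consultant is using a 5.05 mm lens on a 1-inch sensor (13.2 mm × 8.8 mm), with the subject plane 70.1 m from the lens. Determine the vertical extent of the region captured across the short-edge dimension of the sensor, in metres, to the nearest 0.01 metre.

dₒ: 70.1 m = 70100 mm.
Similar triangles through the lens centre give W/dₒ = h/dᵢ; with 1/f = 1/dₒ + 1/dᵢ this gives W = h·(dₒ − f)/f.
W = 8.8 mm × (70100 − 5.05) / 5.05 = 8.8 × 13880.1881 ≈ 122145.655 mm = 122.146 m.

122.15 m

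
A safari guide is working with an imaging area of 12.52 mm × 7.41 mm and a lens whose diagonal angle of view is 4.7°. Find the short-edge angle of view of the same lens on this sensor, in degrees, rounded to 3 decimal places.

2.395°

Sensor diagonal = √(12.52² + 7.41²) = √211.6585 ≈ 14.5485 mm.
From the diagonal AOV: f = 14.5485 / (2·tan(2.35°)) = 14.5485 / 0.08208 ≈ 177.2552 mm.
Short-edge AOV = 2·arctan(7.41 / (2 × 177.2552)) = 2·arctan(0.02090) ≈ 2.3949°.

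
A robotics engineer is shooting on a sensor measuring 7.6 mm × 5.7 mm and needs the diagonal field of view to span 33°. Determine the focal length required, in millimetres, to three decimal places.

Sensor diagonal = √(7.6² + 5.7²) = √90.2500 ≈ 9.5000 mm.
From α = 2·arctan(d/2f) we get f = d / (2·tan(α/2)).
With d = 9.5000 mm and α/2 = 16.5°, tan(α/2) ≈ 0.29621, so f ≈ 9.5000 / 0.59243 ≈ 16.0357 mm.

16.036 mm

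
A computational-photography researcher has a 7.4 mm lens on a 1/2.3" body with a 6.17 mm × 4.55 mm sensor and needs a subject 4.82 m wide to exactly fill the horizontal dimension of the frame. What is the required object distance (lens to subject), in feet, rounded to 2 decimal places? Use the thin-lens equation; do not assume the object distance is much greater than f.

18.99 ft

W: 4.82 m = 4820 mm.
Magnification m = w/W = dᵢ/dₒ; combined with 1/f = 1/dₒ + 1/dᵢ this gives dₒ = f·(1 + W/w).
dₒ = 7.4 mm × (1 + 4820/6.17) = 7.4 × 782.1994 ≈ 5788.275 mm = 5788.275/304.8 ft = 18.9904 ft.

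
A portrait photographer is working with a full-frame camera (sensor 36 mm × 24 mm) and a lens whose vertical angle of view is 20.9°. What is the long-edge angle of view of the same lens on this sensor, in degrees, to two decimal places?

From the vertical AOV: f = 24 / (2·tan(10.45°)) = 24 / 0.36887 ≈ 65.0630 mm.
Long-edge AOV = 2·arctan(36 / (2 × 65.0630)) = 2·arctan(0.27665) ≈ 30.9287°.

30.93°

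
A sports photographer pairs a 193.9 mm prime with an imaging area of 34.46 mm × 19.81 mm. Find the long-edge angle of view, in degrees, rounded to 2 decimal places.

10.16°

Angle of view α = 2·arctan(w/2f) with w = 34.46 mm and f = 193.9 mm.
w/2f = 0.08886; arctan(0.08886) ≈ 5.0780°, so α ≈ 10.1560°.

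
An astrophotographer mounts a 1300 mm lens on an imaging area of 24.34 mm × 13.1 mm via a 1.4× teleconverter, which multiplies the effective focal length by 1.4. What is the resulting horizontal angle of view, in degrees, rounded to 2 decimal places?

Effective focal length f = 1300 × 1.4 = 1820 mm.
α = 2·arctan(24.34 / (2 × 1820)) = 2·arctan(0.00669) ≈ 0.7662°.

0.77°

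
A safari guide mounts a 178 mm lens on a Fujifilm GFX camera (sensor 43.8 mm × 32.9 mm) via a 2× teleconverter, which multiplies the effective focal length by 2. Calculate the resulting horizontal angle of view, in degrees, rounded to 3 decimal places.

Effective focal length f = 178 × 2 = 356 mm.
α = 2·arctan(43.8 / (2 × 356)) = 2·arctan(0.06152) ≈ 7.0404°.

7.040°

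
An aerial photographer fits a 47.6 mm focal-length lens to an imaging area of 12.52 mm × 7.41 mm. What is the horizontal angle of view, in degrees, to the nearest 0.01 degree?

14.98°

Angle of view α = 2·arctan(w/2f) with w = 12.52 mm and f = 47.6 mm.
w/2f = 0.13151; arctan(0.13151) ≈ 7.4921°, so α ≈ 14.9842°.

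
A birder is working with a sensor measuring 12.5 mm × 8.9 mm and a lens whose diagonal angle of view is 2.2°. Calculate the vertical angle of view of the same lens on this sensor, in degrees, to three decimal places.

Sensor diagonal = √(12.5² + 8.9²) = √235.4600 ≈ 15.3447 mm.
From the diagonal AOV: f = 15.3447 / (2·tan(1.1°)) = 15.3447 / 0.03840 ≈ 399.5813 mm.
Vertical AOV = 2·arctan(8.9 / (2 × 399.5813)) = 2·arctan(0.01114) ≈ 1.2761°.

1.276°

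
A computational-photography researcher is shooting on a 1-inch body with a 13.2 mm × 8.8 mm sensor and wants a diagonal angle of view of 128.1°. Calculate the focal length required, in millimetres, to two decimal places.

3.86 mm

Sensor diagonal = √(13.2² + 8.8²) = √251.6800 ≈ 15.8644 mm.
From α = 2·arctan(d/2f) we get f = d / (2·tan(α/2)).
With d = 15.8644 mm and α/2 = 64.05°, tan(α/2) ≈ 2.05485, so f ≈ 15.8644 / 4.10971 ≈ 3.8602 mm.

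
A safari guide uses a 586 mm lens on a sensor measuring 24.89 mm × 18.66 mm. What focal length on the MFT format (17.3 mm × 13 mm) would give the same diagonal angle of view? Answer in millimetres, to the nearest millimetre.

Sensor diagonal = √(24.89² + 18.66²) = √967.7077 ≈ 31.1080 mm.
Sensor diagonal = √(17.3² + 13²) = √468.2900 ≈ 21.6400 mm.
Equal angle of view means equal diagonal/f ratio, so f₂ = f₁ · (diagonal₂/diagonal₁) = 586 × 21.6400/31.1080.
f₂ = 586 × 0.69564 ≈ 407.646 mm.

408 mm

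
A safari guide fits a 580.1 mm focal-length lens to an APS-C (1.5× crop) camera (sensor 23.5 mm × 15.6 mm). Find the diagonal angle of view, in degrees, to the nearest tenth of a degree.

2.8°

Sensor diagonal = √(23.5² + 15.6²) = √795.6100 ≈ 28.2066 mm.
Angle of view α = 2·arctan(d/2f) with d = 28.2066 mm and f = 580.1 mm.
d/2f = 0.02431; arctan(0.02431) ≈ 1.3927°, so α ≈ 2.7854°.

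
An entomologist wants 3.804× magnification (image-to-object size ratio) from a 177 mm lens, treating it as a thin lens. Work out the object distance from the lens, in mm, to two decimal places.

With m = dᵢ/dₒ and 1/f = 1/dₒ + 1/dᵢ, substituting dᵢ = m·dₒ gives 1/f = (1 + 1/m)/dₒ, hence dₒ = f·(1 + 1/m).
dₒ = 177 × (1 + 1/3.804) = 177 × 1.26288 ≈ 223.530 mm.

223.53 mm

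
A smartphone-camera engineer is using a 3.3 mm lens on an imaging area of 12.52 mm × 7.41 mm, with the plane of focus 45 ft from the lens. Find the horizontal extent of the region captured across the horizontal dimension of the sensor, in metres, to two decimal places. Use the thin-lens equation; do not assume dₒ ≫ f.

52.03 m

dₒ: 45 ft × 304.8 mm/ft = 13716.00 mm.
Similar triangles through the lens centre give W/dₒ = w/dᵢ; with 1/f = 1/dₒ + 1/dᵢ this gives W = w·(dₒ − f)/f.
W = 12.52 mm × (13716 − 3.3) / 3.3 = 12.52 × 4155.3635 ≈ 52025.151 mm = 52.0252 m.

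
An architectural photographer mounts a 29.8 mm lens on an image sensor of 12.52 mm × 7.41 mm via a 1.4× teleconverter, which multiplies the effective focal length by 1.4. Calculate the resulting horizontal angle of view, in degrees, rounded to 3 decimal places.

Effective focal length f = 29.8 × 1.4 = 41.72 mm.
α = 2·arctan(12.52 / (2 × 41.72)) = 2·arctan(0.15005) ≈ 17.0669°.

17.067°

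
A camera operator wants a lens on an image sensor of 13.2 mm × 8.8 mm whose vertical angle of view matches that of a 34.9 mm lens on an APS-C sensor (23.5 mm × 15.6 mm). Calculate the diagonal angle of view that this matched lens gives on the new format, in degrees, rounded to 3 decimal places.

Equal vertical AOV ⇒ f₂ = f₁ · 8.8/15.6 = 34.9 × 0.56410 ≈ 19.6872 mm.
Sensor diagonal = √(13.2² + 8.8²) = √251.6800 ≈ 15.8644 mm.
Diagonal AOV on the new format = 2·arctan(15.8644 / (2 × 19.6872)) = 2·arctan(0.40291) ≈ 43.8903°.

43.890°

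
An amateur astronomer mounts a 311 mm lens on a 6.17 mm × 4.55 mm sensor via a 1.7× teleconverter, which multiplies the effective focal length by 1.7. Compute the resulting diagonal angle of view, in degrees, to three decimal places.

Effective focal length f = 311 × 1.7 = 528.7 mm.
Sensor diagonal = √(6.17² + 4.55²) = √58.7714 ≈ 7.6663 mm.
α = 2·arctan(7.666 / (2 × 528.7)) = 2·arctan(0.00725) ≈ 0.8308°.

0.831°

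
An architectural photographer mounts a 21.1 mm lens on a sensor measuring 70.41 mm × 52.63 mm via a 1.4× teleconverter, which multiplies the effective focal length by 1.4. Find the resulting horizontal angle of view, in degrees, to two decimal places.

100.00°

Effective focal length f = 21.1 × 1.4 = 29.54 mm.
α = 2·arctan(70.41 / (2 × 29.54)) = 2·arctan(1.19177) ≈ 100.0010°.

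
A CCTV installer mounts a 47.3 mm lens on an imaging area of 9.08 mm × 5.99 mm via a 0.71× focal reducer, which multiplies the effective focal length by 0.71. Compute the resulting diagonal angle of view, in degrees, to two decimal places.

Effective focal length f = 47.3 × 0.71 = 33.583 mm.
Sensor diagonal = √(9.08² + 5.99²) = √118.3265 ≈ 10.8778 mm.
α = 2·arctan(10.878 / (2 × 33.583)) = 2·arctan(0.16195) ≈ 18.3988°.

18.40°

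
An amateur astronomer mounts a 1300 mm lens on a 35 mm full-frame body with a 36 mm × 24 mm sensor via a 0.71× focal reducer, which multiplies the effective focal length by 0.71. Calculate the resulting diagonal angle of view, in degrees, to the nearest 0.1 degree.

Effective focal length f = 1300 × 0.71 = 923 mm.
Sensor diagonal = √(36² + 24²) = √1872.0000 ≈ 43.2666 mm.
α = 2·arctan(43.267 / (2 × 923)) = 2·arctan(0.02344) ≈ 2.6853°.

2.7°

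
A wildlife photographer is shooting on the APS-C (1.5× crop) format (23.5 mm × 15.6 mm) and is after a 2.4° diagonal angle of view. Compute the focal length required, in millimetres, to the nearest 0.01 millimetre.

673.28 mm

Sensor diagonal = √(23.5² + 15.6²) = √795.6100 ≈ 28.2066 mm.
From α = 2·arctan(d/2f) we get f = d / (2·tan(α/2)).
With d = 28.2066 mm and α/2 = 1.2°, tan(α/2) ≈ 0.02095, so f ≈ 28.2066 / 0.04189 ≈ 673.2835 mm.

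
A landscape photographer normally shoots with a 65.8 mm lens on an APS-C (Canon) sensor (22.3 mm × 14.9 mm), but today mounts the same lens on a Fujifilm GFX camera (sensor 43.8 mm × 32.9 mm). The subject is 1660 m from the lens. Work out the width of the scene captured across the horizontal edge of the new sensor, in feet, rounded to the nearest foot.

The focal length stays 65.8 mm; the relevant sensor dimension is now w = 43.8 mm. Object distance dₒ = 1660 m = 1.66e+06 mm.
Thin-lens field width W = w·(dₒ − f)/f = 43.8 × (1.66e+06 − 65.8)/65.8 ≈ 1104941.002 mm = 1104941.002/304.8 ft = 3625.13 ft.

3625 ft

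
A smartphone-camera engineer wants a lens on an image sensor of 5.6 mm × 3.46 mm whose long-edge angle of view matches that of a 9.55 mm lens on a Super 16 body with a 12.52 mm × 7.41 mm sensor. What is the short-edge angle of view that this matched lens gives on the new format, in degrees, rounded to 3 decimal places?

Equal long-edge AOV ⇒ f₂ = f₁ · 5.6/12.52 = 9.55 × 0.44728 ≈ 4.2716 mm.
Short-edge AOV on the new format = 2·arctan(3.46 / (2 × 4.2716)) = 2·arctan(0.40500) ≈ 44.0963°.

44.096°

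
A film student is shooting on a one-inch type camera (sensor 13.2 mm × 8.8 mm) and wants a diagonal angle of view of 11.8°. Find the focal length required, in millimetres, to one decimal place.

76.8 mm

Sensor diagonal = √(13.2² + 8.8²) = √251.6800 ≈ 15.8644 mm.
From α = 2·arctan(d/2f) we get f = d / (2·tan(α/2)).
With d = 15.8644 mm and α/2 = 5.9°, tan(α/2) ≈ 0.10334, so f ≈ 15.8644 / 0.20668 ≈ 76.7584 mm.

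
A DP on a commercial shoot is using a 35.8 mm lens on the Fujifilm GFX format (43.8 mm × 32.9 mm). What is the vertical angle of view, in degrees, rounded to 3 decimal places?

49.357°

Angle of view α = 2·arctan(h/2f) with h = 32.9 mm and f = 35.8 mm.
h/2f = 0.45950; arctan(0.45950) ≈ 24.6786°, so α ≈ 49.3573°.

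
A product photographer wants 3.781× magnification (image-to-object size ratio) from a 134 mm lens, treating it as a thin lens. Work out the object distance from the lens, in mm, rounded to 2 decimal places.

169.44 mm

With m = dᵢ/dₒ and 1/f = 1/dₒ + 1/dᵢ, substituting dᵢ = m·dₒ gives 1/f = (1 + 1/m)/dₒ, hence dₒ = f·(1 + 1/m).
dₒ = 134 × (1 + 1/3.781) = 134 × 1.26448 ≈ 169.440 mm.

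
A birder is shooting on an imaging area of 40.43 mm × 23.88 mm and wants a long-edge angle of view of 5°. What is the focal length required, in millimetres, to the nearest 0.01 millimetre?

463.00 mm

From α = 2·arctan(w/2f) we get f = w / (2·tan(α/2)).
With w = 40.43 mm and α/2 = 2.5°, tan(α/2) ≈ 0.04366, so f ≈ 40.43 / 0.08732 ≈ 462.9996 mm.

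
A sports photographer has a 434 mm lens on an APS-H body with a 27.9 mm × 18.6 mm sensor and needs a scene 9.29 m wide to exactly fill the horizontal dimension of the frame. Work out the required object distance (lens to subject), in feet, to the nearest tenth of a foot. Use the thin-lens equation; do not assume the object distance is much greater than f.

W: 9.29 m = 9290 mm.
Magnification m = w/W = dᵢ/dₒ; combined with 1/f = 1/dₒ + 1/dᵢ this gives dₒ = f·(1 + W/w).
dₒ = 434 mm × (1 + 9290/27.9) = 434 × 333.9749 ≈ 144945.111 mm = 144945.111/304.8 ft = 475.542 ft.

475.5 ft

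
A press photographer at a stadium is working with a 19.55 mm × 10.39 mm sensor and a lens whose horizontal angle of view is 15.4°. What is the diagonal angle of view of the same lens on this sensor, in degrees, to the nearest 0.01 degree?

From the horizontal AOV: f = 19.55 / (2·tan(7.7°)) = 19.55 / 0.27041 ≈ 72.2975 mm.
Sensor diagonal = √(19.55² + 10.39²) = √490.1546 ≈ 22.1394 mm.
Diagonal AOV = 2·arctan(22.1394 / (2 × 72.2975)) = 2·arctan(0.15311) ≈ 17.4103°.

17.41°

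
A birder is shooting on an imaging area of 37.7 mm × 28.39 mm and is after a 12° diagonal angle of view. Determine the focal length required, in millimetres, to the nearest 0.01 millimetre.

224.51 mm

Sensor diagonal = √(37.7² + 28.39²) = √2227.2821 ≈ 47.1941 mm.
From α = 2·arctan(d/2f) we get f = d / (2·tan(α/2)).
With d = 47.1941 mm and α/2 = 6°, tan(α/2) ≈ 0.10510, so f ≈ 47.1941 / 0.21021 ≈ 224.5109 mm.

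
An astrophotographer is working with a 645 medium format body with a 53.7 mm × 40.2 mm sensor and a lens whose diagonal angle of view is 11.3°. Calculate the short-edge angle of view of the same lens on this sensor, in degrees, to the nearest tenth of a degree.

Sensor diagonal = √(53.7² + 40.2²) = √4499.7300 ≈ 67.0800 mm.
From the diagonal AOV: f = 67.0800 / (2·tan(5.65°)) = 67.0800 / 0.19786 ≈ 339.0209 mm.
Short-edge AOV = 2·arctan(40.2 / (2 × 339.0209)) = 2·arctan(0.05929) ≈ 6.7860°.

6.8°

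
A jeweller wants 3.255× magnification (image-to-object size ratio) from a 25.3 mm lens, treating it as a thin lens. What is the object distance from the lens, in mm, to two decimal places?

With m = dᵢ/dₒ and 1/f = 1/dₒ + 1/dᵢ, substituting dᵢ = m·dₒ gives 1/f = (1 + 1/m)/dₒ, hence dₒ = f·(1 + 1/m).
dₒ = 25.3 × (1 + 1/3.255) = 25.3 × 1.30722 ≈ 33.073 mm.

33.07 mm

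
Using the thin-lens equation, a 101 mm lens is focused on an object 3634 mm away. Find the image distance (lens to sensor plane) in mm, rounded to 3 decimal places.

103.887 mm

1/dᵢ = 1/f − 1/dₒ = 1/101 − 1/3634 = 0.0096258 mm⁻¹.
dᵢ = 1/0.0096258 ≈ 103.8873 mm.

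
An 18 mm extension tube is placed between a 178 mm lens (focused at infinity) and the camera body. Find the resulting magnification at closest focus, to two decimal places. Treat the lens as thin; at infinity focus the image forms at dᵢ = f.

0.10×

The tube moves the image plane from f to f + e, so dᵢ = 178 + 18 = 196 mm. Focus is achieved when 1/f = 1/dₒ + 1/dᵢ, giving dₒ = 1/(1/f − 1/(f+e)).
Magnification m = dᵢ/dₒ = (f+e)·(1/f − 1/(f+e)) = e/f = 18/178 ≈ 0.1011.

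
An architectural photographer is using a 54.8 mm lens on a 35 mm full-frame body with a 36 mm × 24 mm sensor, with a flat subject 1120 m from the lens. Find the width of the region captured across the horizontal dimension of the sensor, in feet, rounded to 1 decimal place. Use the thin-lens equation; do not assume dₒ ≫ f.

2413.8 ft

dₒ: 1120 m = 1.12e+06 mm.
Similar triangles through the lens centre give W/dₒ = w/dᵢ; with 1/f = 1/dₒ + 1/dᵢ this gives W = w·(dₒ − f)/f.
W = 36 mm × (1.12e+06 − 54.8) / 54.8 = 36 × 20436.9562 ≈ 735730.423 mm = 735730.423/304.8 ft = 2413.81 ft.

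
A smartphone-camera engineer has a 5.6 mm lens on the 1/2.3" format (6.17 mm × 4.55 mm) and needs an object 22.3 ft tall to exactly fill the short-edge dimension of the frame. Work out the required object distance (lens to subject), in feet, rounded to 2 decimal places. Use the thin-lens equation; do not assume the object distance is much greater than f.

W: 22.3 ft × 304.8 mm/ft = 6797.04 mm.
Magnification m = h/W = dᵢ/dₒ; combined with 1/f = 1/dₒ + 1/dᵢ this gives dₒ = f·(1 + W/h).
dₒ = 5.6 mm × (1 + 6797.04/4.55) = 5.6 × 1494.8549 ≈ 8371.187 mm = 8371.187/304.8 ft = 27.4645 ft.

27.46 ft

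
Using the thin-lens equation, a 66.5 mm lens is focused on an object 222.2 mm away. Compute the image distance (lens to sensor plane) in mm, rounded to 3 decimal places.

1/dᵢ = 1/f − 1/dₒ = 1/66.5 − 1/222.2 = 0.0105371 mm⁻¹.
dᵢ = 1/0.0105371 ≈ 94.9024 mm.

94.902 mm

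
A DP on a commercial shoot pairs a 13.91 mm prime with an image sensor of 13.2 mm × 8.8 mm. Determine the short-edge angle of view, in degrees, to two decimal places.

Angle of view α = 2·arctan(h/2f) with h = 8.8 mm and f = 13.91 mm.
h/2f = 0.31632; arctan(0.31632) ≈ 17.5532°, so α ≈ 35.1063°.

35.11°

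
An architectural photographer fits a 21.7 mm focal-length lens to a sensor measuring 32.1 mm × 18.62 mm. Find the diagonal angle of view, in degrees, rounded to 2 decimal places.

81.06°

Sensor diagonal = √(32.1² + 18.62²) = √1377.1144 ≈ 37.1095 mm.
Angle of view α = 2·arctan(d/2f) with d = 37.1095 mm and f = 21.7 mm.
d/2f = 0.85506; arctan(0.85506) ≈ 40.5323°, so α ≈ 81.0647°.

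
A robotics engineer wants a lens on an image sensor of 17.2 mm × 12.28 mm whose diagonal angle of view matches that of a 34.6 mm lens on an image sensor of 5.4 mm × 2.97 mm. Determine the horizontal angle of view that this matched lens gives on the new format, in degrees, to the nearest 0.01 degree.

Sensor diagonal = √(5.4² + 2.97²) = √37.9809 ≈ 6.1629 mm.
Sensor diagonal = √(17.2² + 12.28²) = √446.6384 ≈ 21.1338 mm.
Equal diagonal AOV ⇒ f₂ = f₁ · 21.1338/6.1629 = 34.6 × 3.42922 ≈ 118.6510 mm.
Horizontal AOV on the new format = 2·arctan(17.2 / (2 × 118.6510)) = 2·arctan(0.07248) ≈ 8.2913°.

8.29°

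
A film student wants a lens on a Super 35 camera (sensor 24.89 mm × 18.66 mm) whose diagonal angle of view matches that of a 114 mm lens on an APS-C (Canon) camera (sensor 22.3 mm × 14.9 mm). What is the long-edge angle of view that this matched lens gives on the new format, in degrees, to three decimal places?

10.753°

Sensor diagonal = √(22.3² + 14.9²) = √719.3000 ≈ 26.8198 mm.
Sensor diagonal = √(24.89² + 18.66²) = √967.7077 ≈ 31.1080 mm.
Equal diagonal AOV ⇒ f₂ = f₁ · 31.1080/26.8198 = 114 × 1.15989 ≈ 132.2275 mm.
Long-edge AOV on the new format = 2·arctan(24.89 / (2 × 132.2275)) = 2·arctan(0.09412) ≈ 10.7535°.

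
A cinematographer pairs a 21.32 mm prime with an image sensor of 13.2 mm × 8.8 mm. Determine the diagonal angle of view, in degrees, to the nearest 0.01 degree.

Sensor diagonal = √(13.2² + 8.8²) = √251.6800 ≈ 15.8644 mm.
Angle of view α = 2·arctan(d/2f) with d = 15.8644 mm and f = 21.32 mm.
d/2f = 0.37206; arctan(0.37206) ≈ 20.4080°, so α ≈ 40.8159°.

40.82°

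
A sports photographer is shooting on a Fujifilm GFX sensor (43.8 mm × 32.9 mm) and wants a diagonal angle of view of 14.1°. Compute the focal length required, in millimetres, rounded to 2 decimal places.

Sensor diagonal = √(43.8² + 32.9²) = √3000.8500 ≈ 54.7800 mm.
From α = 2·arctan(d/2f) we get f = d / (2·tan(α/2)).
With d = 54.7800 mm and α/2 = 7.05°, tan(α/2) ≈ 0.12367, so f ≈ 54.7800 / 0.24734 ≈ 221.4757 mm.

221.48 mm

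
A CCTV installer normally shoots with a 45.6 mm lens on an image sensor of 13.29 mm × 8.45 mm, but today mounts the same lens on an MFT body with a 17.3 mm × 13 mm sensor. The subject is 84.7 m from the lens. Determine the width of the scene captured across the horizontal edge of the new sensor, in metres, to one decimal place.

The focal length stays 45.6 mm; the relevant sensor dimension is now w = 17.3 mm. Object distance dₒ = 84.7 m = 84700 mm.
Thin-lens field width W = w·(dₒ − f)/f = 17.3 × (84700 − 45.6)/45.6 ≈ 32116.691 mm = 32.1167 m.

32.1 m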